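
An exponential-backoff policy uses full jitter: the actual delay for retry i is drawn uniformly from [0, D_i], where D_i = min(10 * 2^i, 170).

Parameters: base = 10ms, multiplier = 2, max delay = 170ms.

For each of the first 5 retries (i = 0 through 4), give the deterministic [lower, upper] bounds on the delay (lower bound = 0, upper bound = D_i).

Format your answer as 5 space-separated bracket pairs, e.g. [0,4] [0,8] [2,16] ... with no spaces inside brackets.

Answer: [0,10] [0,20] [0,40] [0,80] [0,160]

Derivation:
Computing bounds per retry:
  i=0: D_i=min(10*2^0,170)=10, bounds=[0,10]
  i=1: D_i=min(10*2^1,170)=20, bounds=[0,20]
  i=2: D_i=min(10*2^2,170)=40, bounds=[0,40]
  i=3: D_i=min(10*2^3,170)=80, bounds=[0,80]
  i=4: D_i=min(10*2^4,170)=160, bounds=[0,160]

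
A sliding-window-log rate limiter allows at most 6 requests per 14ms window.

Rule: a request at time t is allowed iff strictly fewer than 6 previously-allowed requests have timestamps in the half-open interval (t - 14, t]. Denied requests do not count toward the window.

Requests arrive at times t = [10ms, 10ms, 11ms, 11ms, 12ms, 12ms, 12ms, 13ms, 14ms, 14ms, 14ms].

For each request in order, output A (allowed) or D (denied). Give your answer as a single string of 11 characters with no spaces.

Tracking allowed requests in the window:
  req#1 t=10ms: ALLOW
  req#2 t=10ms: ALLOW
  req#3 t=11ms: ALLOW
  req#4 t=11ms: ALLOW
  req#5 t=12ms: ALLOW
  req#6 t=12ms: ALLOW
  req#7 t=12ms: DENY
  req#8 t=13ms: DENY
  req#9 t=14ms: DENY
  req#10 t=14ms: DENY
  req#11 t=14ms: DENY

Answer: AAAAAADDDDD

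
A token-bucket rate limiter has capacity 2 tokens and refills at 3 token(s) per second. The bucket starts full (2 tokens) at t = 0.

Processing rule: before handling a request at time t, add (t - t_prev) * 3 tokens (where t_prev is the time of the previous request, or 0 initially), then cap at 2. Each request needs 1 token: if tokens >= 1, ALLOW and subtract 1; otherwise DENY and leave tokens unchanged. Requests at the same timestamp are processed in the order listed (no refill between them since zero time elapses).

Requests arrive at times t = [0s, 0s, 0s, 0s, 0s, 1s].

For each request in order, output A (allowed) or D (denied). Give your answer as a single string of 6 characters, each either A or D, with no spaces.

Simulating step by step:
  req#1 t=0s: ALLOW
  req#2 t=0s: ALLOW
  req#3 t=0s: DENY
  req#4 t=0s: DENY
  req#5 t=0s: DENY
  req#6 t=1s: ALLOW

Answer: AADDDA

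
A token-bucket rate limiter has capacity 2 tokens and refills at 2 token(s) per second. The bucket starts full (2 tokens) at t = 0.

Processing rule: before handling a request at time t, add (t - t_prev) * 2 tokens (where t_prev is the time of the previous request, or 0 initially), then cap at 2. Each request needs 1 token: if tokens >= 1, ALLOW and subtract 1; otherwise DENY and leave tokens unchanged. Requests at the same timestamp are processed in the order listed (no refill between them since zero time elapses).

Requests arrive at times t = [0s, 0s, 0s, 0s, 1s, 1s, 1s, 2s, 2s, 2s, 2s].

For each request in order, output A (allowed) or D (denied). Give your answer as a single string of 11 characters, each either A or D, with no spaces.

Simulating step by step:
  req#1 t=0s: ALLOW
  req#2 t=0s: ALLOW
  req#3 t=0s: DENY
  req#4 t=0s: DENY
  req#5 t=1s: ALLOW
  req#6 t=1s: ALLOW
  req#7 t=1s: DENY
  req#8 t=2s: ALLOW
  req#9 t=2s: ALLOW
  req#10 t=2s: DENY
  req#11 t=2s: DENY

Answer: AADDAADAADD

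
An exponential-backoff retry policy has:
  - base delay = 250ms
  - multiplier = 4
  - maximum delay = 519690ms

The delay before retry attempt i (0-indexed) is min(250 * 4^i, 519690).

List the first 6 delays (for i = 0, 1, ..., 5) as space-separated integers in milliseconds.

Computing each delay:
  i=0: min(250*4^0, 519690) = 250
  i=1: min(250*4^1, 519690) = 1000
  i=2: min(250*4^2, 519690) = 4000
  i=3: min(250*4^3, 519690) = 16000
  i=4: min(250*4^4, 519690) = 64000
  i=5: min(250*4^5, 519690) = 256000

Answer: 250 1000 4000 16000 64000 256000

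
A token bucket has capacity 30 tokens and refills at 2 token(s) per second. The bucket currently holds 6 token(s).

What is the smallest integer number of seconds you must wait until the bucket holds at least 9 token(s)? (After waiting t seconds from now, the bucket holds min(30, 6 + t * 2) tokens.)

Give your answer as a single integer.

Answer: 2

Derivation:
Need 6 + t * 2 >= 9, so t >= 3/2.
Smallest integer t = ceil(3/2) = 2.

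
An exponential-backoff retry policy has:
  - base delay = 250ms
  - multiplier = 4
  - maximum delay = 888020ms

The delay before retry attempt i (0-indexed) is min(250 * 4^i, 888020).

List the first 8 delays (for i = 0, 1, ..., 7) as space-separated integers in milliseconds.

Answer: 250 1000 4000 16000 64000 256000 888020 888020

Derivation:
Computing each delay:
  i=0: min(250*4^0, 888020) = 250
  i=1: min(250*4^1, 888020) = 1000
  i=2: min(250*4^2, 888020) = 4000
  i=3: min(250*4^3, 888020) = 16000
  i=4: min(250*4^4, 888020) = 64000
  i=5: min(250*4^5, 888020) = 256000
  i=6: min(250*4^6, 888020) = 888020
  i=7: min(250*4^7, 888020) = 888020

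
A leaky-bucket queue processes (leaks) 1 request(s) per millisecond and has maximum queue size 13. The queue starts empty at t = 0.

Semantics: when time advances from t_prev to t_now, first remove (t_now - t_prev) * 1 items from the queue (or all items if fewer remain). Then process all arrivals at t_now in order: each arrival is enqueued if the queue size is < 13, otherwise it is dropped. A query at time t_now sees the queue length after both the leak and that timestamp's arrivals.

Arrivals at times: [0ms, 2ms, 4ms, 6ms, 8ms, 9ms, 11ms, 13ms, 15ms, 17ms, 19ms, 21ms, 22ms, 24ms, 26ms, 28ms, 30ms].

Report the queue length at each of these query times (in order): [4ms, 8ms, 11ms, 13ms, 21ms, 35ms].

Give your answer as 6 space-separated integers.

Queue lengths at query times:
  query t=4ms: backlog = 1
  query t=8ms: backlog = 1
  query t=11ms: backlog = 1
  query t=13ms: backlog = 1
  query t=21ms: backlog = 1
  query t=35ms: backlog = 0

Answer: 1 1 1 1 1 0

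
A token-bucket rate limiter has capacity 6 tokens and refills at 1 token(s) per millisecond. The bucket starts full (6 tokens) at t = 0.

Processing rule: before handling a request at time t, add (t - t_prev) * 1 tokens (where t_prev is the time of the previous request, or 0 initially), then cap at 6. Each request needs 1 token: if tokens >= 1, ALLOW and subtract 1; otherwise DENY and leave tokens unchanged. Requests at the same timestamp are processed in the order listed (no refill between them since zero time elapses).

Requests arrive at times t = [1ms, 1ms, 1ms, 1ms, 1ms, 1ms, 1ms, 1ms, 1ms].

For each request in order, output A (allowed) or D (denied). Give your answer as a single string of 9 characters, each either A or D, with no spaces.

Simulating step by step:
  req#1 t=1ms: ALLOW
  req#2 t=1ms: ALLOW
  req#3 t=1ms: ALLOW
  req#4 t=1ms: ALLOW
  req#5 t=1ms: ALLOW
  req#6 t=1ms: ALLOW
  req#7 t=1ms: DENY
  req#8 t=1ms: DENY
  req#9 t=1ms: DENY

Answer: AAAAAADDD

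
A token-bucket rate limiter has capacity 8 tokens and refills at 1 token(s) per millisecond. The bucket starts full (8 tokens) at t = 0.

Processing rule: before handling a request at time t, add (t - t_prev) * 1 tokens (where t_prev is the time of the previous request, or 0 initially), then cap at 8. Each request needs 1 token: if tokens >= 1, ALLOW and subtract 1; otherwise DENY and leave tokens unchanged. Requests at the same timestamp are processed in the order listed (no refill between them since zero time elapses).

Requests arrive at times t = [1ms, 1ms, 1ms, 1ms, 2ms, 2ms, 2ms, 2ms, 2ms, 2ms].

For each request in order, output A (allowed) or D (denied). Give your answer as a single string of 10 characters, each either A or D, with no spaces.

Simulating step by step:
  req#1 t=1ms: ALLOW
  req#2 t=1ms: ALLOW
  req#3 t=1ms: ALLOW
  req#4 t=1ms: ALLOW
  req#5 t=2ms: ALLOW
  req#6 t=2ms: ALLOW
  req#7 t=2ms: ALLOW
  req#8 t=2ms: ALLOW
  req#9 t=2ms: ALLOW
  req#10 t=2ms: DENY

Answer: AAAAAAAAAD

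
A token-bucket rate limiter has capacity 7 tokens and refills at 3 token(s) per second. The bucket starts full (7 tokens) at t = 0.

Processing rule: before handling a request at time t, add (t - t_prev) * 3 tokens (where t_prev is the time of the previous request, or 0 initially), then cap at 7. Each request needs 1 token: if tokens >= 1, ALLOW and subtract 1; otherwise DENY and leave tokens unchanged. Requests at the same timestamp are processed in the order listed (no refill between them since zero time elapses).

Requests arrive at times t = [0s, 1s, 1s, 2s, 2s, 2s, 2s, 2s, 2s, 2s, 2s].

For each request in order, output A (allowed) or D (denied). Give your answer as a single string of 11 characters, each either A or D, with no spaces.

Simulating step by step:
  req#1 t=0s: ALLOW
  req#2 t=1s: ALLOW
  req#3 t=1s: ALLOW
  req#4 t=2s: ALLOW
  req#5 t=2s: ALLOW
  req#6 t=2s: ALLOW
  req#7 t=2s: ALLOW
  req#8 t=2s: ALLOW
  req#9 t=2s: ALLOW
  req#10 t=2s: ALLOW
  req#11 t=2s: DENY

Answer: AAAAAAAAAAD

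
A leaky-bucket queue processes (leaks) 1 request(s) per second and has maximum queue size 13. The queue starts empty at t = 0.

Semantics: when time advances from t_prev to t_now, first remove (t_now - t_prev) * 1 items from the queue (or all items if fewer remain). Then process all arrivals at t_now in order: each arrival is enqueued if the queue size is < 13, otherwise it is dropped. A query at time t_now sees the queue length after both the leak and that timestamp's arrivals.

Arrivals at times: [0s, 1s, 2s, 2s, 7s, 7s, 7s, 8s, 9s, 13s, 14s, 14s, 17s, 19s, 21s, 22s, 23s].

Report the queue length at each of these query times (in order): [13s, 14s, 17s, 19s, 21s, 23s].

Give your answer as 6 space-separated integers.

Queue lengths at query times:
  query t=13s: backlog = 1
  query t=14s: backlog = 2
  query t=17s: backlog = 1
  query t=19s: backlog = 1
  query t=21s: backlog = 1
  query t=23s: backlog = 1

Answer: 1 2 1 1 1 1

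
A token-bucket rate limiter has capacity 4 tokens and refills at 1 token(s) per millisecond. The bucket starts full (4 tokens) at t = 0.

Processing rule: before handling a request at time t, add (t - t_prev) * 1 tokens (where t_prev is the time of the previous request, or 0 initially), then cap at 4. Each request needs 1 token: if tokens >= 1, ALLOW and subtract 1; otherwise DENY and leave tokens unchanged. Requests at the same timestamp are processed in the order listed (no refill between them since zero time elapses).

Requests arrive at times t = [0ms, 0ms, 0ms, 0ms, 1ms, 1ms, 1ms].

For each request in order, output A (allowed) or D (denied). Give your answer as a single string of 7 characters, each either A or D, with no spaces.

Answer: AAAAADD

Derivation:
Simulating step by step:
  req#1 t=0ms: ALLOW
  req#2 t=0ms: ALLOW
  req#3 t=0ms: ALLOW
  req#4 t=0ms: ALLOW
  req#5 t=1ms: ALLOW
  req#6 t=1ms: DENY
  req#7 t=1ms: DENY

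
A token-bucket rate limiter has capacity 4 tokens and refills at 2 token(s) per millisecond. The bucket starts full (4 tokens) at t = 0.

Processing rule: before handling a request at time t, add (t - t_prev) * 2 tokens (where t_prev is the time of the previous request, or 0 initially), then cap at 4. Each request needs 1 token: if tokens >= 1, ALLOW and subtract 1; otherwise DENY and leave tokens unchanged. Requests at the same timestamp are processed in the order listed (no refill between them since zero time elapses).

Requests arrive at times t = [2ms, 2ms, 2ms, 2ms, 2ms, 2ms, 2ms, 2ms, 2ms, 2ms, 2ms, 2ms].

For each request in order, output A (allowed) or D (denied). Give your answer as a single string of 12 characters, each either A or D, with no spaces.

Answer: AAAADDDDDDDD

Derivation:
Simulating step by step:
  req#1 t=2ms: ALLOW
  req#2 t=2ms: ALLOW
  req#3 t=2ms: ALLOW
  req#4 t=2ms: ALLOW
  req#5 t=2ms: DENY
  req#6 t=2ms: DENY
  req#7 t=2ms: DENY
  req#8 t=2ms: DENY
  req#9 t=2ms: DENY
  req#10 t=2ms: DENY
  req#11 t=2ms: DENY
  req#12 t=2ms: DENY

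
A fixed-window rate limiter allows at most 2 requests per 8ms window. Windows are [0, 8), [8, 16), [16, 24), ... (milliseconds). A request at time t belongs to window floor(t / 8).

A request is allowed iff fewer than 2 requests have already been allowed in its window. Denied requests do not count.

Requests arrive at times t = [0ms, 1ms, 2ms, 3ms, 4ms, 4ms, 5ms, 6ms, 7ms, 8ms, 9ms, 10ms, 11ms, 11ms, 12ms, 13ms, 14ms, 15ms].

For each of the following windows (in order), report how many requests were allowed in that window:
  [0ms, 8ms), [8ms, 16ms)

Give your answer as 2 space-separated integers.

Processing requests:
  req#1 t=0ms (window 0): ALLOW
  req#2 t=1ms (window 0): ALLOW
  req#3 t=2ms (window 0): DENY
  req#4 t=3ms (window 0): DENY
  req#5 t=4ms (window 0): DENY
  req#6 t=4ms (window 0): DENY
  req#7 t=5ms (window 0): DENY
  req#8 t=6ms (window 0): DENY
  req#9 t=7ms (window 0): DENY
  req#10 t=8ms (window 1): ALLOW
  req#11 t=9ms (window 1): ALLOW
  req#12 t=10ms (window 1): DENY
  req#13 t=11ms (window 1): DENY
  req#14 t=11ms (window 1): DENY
  req#15 t=12ms (window 1): DENY
  req#16 t=13ms (window 1): DENY
  req#17 t=14ms (window 1): DENY
  req#18 t=15ms (window 1): DENY

Allowed counts by window: 2 2

Answer: 2 2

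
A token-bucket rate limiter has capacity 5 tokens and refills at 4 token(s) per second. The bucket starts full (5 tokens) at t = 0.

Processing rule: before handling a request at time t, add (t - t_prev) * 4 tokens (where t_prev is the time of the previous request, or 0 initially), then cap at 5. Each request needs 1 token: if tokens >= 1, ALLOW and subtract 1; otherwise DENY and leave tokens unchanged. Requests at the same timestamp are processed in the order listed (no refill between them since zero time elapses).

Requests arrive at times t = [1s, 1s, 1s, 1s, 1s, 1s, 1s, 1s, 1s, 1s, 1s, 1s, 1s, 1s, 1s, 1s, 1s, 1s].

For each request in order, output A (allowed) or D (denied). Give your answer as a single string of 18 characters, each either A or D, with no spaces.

Simulating step by step:
  req#1 t=1s: ALLOW
  req#2 t=1s: ALLOW
  req#3 t=1s: ALLOW
  req#4 t=1s: ALLOW
  req#5 t=1s: ALLOW
  req#6 t=1s: DENY
  req#7 t=1s: DENY
  req#8 t=1s: DENY
  req#9 t=1s: DENY
  req#10 t=1s: DENY
  req#11 t=1s: DENY
  req#12 t=1s: DENY
  req#13 t=1s: DENY
  req#14 t=1s: DENY
  req#15 t=1s: DENY
  req#16 t=1s: DENY
  req#17 t=1s: DENY
  req#18 t=1s: DENY

Answer: AAAAADDDDDDDDDDDDD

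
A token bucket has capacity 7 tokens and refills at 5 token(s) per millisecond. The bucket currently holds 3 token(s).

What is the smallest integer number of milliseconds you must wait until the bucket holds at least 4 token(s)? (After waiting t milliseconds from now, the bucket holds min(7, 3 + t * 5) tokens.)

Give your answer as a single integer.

Answer: 1

Derivation:
Need 3 + t * 5 >= 4, so t >= 1/5.
Smallest integer t = ceil(1/5) = 1.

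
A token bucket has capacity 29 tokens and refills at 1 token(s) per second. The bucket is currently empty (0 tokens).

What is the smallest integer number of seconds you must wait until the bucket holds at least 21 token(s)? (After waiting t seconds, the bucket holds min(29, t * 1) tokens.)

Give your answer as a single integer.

Need t * 1 >= 21, so t >= 21/1.
Smallest integer t = ceil(21/1) = 21.

Answer: 21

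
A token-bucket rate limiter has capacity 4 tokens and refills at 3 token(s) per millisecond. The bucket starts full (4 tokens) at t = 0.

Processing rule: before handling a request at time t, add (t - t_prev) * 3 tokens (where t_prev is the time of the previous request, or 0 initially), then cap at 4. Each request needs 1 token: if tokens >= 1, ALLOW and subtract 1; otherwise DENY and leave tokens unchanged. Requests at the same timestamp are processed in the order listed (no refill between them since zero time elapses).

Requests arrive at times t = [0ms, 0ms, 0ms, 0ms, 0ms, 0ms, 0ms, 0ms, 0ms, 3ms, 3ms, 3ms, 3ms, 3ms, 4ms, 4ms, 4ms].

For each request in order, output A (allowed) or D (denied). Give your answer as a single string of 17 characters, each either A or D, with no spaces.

Simulating step by step:
  req#1 t=0ms: ALLOW
  req#2 t=0ms: ALLOW
  req#3 t=0ms: ALLOW
  req#4 t=0ms: ALLOW
  req#5 t=0ms: DENY
  req#6 t=0ms: DENY
  req#7 t=0ms: DENY
  req#8 t=0ms: DENY
  req#9 t=0ms: DENY
  req#10 t=3ms: ALLOW
  req#11 t=3ms: ALLOW
  req#12 t=3ms: ALLOW
  req#13 t=3ms: ALLOW
  req#14 t=3ms: DENY
  req#15 t=4ms: ALLOW
  req#16 t=4ms: ALLOW
  req#17 t=4ms: ALLOW

Answer: AAAADDDDDAAAADAAA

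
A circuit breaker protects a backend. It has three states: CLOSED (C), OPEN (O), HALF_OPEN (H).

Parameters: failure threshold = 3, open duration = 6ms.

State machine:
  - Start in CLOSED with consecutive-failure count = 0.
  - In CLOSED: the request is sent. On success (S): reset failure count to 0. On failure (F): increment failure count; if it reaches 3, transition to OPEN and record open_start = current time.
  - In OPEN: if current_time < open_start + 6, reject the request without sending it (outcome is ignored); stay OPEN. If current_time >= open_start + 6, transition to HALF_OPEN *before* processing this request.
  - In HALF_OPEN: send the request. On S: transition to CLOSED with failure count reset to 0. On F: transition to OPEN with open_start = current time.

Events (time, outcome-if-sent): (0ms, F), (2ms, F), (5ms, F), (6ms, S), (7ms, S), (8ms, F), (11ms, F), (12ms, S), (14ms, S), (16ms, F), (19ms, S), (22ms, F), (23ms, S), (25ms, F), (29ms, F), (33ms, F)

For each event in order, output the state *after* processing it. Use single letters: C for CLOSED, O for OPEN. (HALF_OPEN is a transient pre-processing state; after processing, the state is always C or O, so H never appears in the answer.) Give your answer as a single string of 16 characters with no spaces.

Answer: CCOOOOOOOOCCCCCO

Derivation:
State after each event:
  event#1 t=0ms outcome=F: state=CLOSED
  event#2 t=2ms outcome=F: state=CLOSED
  event#3 t=5ms outcome=F: state=OPEN
  event#4 t=6ms outcome=S: state=OPEN
  event#5 t=7ms outcome=S: state=OPEN
  event#6 t=8ms outcome=F: state=OPEN
  event#7 t=11ms outcome=F: state=OPEN
  event#8 t=12ms outcome=S: state=OPEN
  event#9 t=14ms outcome=S: state=OPEN
  event#10 t=16ms outcome=F: state=OPEN
  event#11 t=19ms outcome=S: state=CLOSED
  event#12 t=22ms outcome=F: state=CLOSED
  event#13 t=23ms outcome=S: state=CLOSED
  event#14 t=25ms outcome=F: state=CLOSED
  event#15 t=29ms outcome=F: state=CLOSED
  event#16 t=33ms outcome=F: state=OPEN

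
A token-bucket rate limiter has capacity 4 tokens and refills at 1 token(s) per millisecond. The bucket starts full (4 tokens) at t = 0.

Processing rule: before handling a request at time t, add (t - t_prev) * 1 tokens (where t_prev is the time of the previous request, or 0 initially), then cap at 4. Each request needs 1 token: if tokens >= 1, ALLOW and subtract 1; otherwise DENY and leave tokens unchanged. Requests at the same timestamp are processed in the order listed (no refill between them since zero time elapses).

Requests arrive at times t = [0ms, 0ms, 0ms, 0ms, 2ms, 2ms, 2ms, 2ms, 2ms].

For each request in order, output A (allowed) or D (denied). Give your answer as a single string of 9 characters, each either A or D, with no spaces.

Simulating step by step:
  req#1 t=0ms: ALLOW
  req#2 t=0ms: ALLOW
  req#3 t=0ms: ALLOW
  req#4 t=0ms: ALLOW
  req#5 t=2ms: ALLOW
  req#6 t=2ms: ALLOW
  req#7 t=2ms: DENY
  req#8 t=2ms: DENY
  req#9 t=2ms: DENY

Answer: AAAAAADDD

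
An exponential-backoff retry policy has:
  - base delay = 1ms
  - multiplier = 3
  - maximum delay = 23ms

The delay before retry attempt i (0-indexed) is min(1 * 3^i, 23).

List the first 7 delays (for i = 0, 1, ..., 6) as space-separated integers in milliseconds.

Answer: 1 3 9 23 23 23 23

Derivation:
Computing each delay:
  i=0: min(1*3^0, 23) = 1
  i=1: min(1*3^1, 23) = 3
  i=2: min(1*3^2, 23) = 9
  i=3: min(1*3^3, 23) = 23
  i=4: min(1*3^4, 23) = 23
  i=5: min(1*3^5, 23) = 23
  i=6: min(1*3^6, 23) = 23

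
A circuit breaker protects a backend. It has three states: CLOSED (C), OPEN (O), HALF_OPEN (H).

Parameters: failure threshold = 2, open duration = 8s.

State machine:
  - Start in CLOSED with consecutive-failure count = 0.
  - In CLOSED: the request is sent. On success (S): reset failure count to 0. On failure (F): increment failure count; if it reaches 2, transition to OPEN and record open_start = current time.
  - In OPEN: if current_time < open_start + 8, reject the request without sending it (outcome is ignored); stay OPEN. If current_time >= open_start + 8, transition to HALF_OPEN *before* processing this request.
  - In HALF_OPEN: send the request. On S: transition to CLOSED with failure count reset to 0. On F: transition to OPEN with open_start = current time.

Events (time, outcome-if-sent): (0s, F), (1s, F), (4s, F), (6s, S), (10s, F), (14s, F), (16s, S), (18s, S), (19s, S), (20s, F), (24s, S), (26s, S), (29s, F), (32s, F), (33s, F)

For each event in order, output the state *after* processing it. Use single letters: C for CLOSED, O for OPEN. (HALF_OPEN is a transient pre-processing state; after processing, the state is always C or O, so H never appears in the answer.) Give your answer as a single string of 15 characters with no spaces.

State after each event:
  event#1 t=0s outcome=F: state=CLOSED
  event#2 t=1s outcome=F: state=OPEN
  event#3 t=4s outcome=F: state=OPEN
  event#4 t=6s outcome=S: state=OPEN
  event#5 t=10s outcome=F: state=OPEN
  event#6 t=14s outcome=F: state=OPEN
  event#7 t=16s outcome=S: state=OPEN
  event#8 t=18s outcome=S: state=CLOSED
  event#9 t=19s outcome=S: state=CLOSED
  event#10 t=20s outcome=F: state=CLOSED
  event#11 t=24s outcome=S: state=CLOSED
  event#12 t=26s outcome=S: state=CLOSED
  event#13 t=29s outcome=F: state=CLOSED
  event#14 t=32s outcome=F: state=OPEN
  event#15 t=33s outcome=F: state=OPEN

Answer: COOOOOOCCCCCCOO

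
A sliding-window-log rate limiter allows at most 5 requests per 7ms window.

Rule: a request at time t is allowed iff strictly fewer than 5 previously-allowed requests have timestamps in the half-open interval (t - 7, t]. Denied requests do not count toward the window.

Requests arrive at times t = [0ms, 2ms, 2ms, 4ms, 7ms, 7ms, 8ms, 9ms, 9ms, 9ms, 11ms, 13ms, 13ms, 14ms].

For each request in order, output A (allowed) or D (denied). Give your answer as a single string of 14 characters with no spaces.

Tracking allowed requests in the window:
  req#1 t=0ms: ALLOW
  req#2 t=2ms: ALLOW
  req#3 t=2ms: ALLOW
  req#4 t=4ms: ALLOW
  req#5 t=7ms: ALLOW
  req#6 t=7ms: ALLOW
  req#7 t=8ms: DENY
  req#8 t=9ms: ALLOW
  req#9 t=9ms: ALLOW
  req#10 t=9ms: DENY
  req#11 t=11ms: ALLOW
  req#12 t=13ms: DENY
  req#13 t=13ms: DENY
  req#14 t=14ms: ALLOW

Answer: AAAAAADAADADDA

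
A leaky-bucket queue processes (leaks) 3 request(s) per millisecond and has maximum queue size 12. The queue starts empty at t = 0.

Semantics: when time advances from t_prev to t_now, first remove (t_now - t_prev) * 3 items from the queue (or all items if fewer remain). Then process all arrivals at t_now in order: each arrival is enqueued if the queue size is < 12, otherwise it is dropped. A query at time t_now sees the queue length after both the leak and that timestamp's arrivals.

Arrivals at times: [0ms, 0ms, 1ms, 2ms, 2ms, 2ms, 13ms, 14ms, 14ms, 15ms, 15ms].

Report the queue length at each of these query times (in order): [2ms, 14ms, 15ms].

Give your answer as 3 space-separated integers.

Queue lengths at query times:
  query t=2ms: backlog = 3
  query t=14ms: backlog = 2
  query t=15ms: backlog = 2

Answer: 3 2 2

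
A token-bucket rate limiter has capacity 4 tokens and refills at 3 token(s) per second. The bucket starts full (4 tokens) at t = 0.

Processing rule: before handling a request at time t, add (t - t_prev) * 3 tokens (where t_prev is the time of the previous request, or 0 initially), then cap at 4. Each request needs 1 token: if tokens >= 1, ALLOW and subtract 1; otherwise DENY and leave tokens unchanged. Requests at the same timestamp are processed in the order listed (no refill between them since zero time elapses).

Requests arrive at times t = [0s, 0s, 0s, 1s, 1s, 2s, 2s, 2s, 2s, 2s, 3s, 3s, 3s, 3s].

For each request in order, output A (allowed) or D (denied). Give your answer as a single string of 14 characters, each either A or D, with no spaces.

Simulating step by step:
  req#1 t=0s: ALLOW
  req#2 t=0s: ALLOW
  req#3 t=0s: ALLOW
  req#4 t=1s: ALLOW
  req#5 t=1s: ALLOW
  req#6 t=2s: ALLOW
  req#7 t=2s: ALLOW
  req#8 t=2s: ALLOW
  req#9 t=2s: ALLOW
  req#10 t=2s: DENY
  req#11 t=3s: ALLOW
  req#12 t=3s: ALLOW
  req#13 t=3s: ALLOW
  req#14 t=3s: DENY

Answer: AAAAAAAAADAAAD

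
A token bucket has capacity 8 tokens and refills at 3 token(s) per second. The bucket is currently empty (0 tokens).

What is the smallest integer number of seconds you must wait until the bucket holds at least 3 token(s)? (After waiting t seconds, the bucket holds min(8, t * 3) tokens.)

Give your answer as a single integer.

Need t * 3 >= 3, so t >= 3/3.
Smallest integer t = ceil(3/3) = 1.

Answer: 1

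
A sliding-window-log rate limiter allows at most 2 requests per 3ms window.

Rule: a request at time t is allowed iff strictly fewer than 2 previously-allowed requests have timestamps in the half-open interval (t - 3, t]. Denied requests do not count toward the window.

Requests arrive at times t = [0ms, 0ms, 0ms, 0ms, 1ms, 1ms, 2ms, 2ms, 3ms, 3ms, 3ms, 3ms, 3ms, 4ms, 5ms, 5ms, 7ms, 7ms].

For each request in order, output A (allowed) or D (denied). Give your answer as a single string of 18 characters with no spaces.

Tracking allowed requests in the window:
  req#1 t=0ms: ALLOW
  req#2 t=0ms: ALLOW
  req#3 t=0ms: DENY
  req#4 t=0ms: DENY
  req#5 t=1ms: DENY
  req#6 t=1ms: DENY
  req#7 t=2ms: DENY
  req#8 t=2ms: DENY
  req#9 t=3ms: ALLOW
  req#10 t=3ms: ALLOW
  req#11 t=3ms: DENY
  req#12 t=3ms: DENY
  req#13 t=3ms: DENY
  req#14 t=4ms: DENY
  req#15 t=5ms: DENY
  req#16 t=5ms: DENY
  req#17 t=7ms: ALLOW
  req#18 t=7ms: ALLOW

Answer: AADDDDDDAADDDDDDAA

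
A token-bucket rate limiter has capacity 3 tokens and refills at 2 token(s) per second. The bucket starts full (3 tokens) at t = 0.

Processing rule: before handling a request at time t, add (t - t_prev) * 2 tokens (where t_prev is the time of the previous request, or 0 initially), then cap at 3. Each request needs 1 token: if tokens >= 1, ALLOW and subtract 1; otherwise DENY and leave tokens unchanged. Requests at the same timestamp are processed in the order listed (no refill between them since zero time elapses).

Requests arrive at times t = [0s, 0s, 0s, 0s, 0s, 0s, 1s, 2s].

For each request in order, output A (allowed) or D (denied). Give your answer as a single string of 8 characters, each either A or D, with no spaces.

Answer: AAADDDAA

Derivation:
Simulating step by step:
  req#1 t=0s: ALLOW
  req#2 t=0s: ALLOW
  req#3 t=0s: ALLOW
  req#4 t=0s: DENY
  req#5 t=0s: DENY
  req#6 t=0s: DENY
  req#7 t=1s: ALLOW
  req#8 t=2s: ALLOW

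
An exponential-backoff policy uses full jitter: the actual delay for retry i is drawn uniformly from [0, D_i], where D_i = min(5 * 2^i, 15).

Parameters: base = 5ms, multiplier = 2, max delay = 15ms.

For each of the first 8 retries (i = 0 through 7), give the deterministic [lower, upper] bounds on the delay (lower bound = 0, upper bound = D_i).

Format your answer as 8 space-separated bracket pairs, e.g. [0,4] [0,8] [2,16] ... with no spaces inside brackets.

Computing bounds per retry:
  i=0: D_i=min(5*2^0,15)=5, bounds=[0,5]
  i=1: D_i=min(5*2^1,15)=10, bounds=[0,10]
  i=2: D_i=min(5*2^2,15)=15, bounds=[0,15]
  i=3: D_i=min(5*2^3,15)=15, bounds=[0,15]
  i=4: D_i=min(5*2^4,15)=15, bounds=[0,15]
  i=5: D_i=min(5*2^5,15)=15, bounds=[0,15]
  i=6: D_i=min(5*2^6,15)=15, bounds=[0,15]
  i=7: D_i=min(5*2^7,15)=15, bounds=[0,15]

Answer: [0,5] [0,10] [0,15] [0,15] [0,15] [0,15] [0,15] [0,15]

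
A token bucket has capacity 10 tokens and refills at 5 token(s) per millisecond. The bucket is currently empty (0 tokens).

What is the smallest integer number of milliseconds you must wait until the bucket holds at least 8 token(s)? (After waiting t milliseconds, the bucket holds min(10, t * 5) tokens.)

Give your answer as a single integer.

Answer: 2

Derivation:
Need t * 5 >= 8, so t >= 8/5.
Smallest integer t = ceil(8/5) = 2.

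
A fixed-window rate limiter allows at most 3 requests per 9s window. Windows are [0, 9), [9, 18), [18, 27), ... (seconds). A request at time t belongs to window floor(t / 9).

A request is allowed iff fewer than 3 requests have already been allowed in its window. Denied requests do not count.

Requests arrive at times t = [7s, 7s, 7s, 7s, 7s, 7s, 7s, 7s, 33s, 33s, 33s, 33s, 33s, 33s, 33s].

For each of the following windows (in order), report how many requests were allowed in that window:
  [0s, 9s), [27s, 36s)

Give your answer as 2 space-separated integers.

Answer: 3 3

Derivation:
Processing requests:
  req#1 t=7s (window 0): ALLOW
  req#2 t=7s (window 0): ALLOW
  req#3 t=7s (window 0): ALLOW
  req#4 t=7s (window 0): DENY
  req#5 t=7s (window 0): DENY
  req#6 t=7s (window 0): DENY
  req#7 t=7s (window 0): DENY
  req#8 t=7s (window 0): DENY
  req#9 t=33s (window 3): ALLOW
  req#10 t=33s (window 3): ALLOW
  req#11 t=33s (window 3): ALLOW
  req#12 t=33s (window 3): DENY
  req#13 t=33s (window 3): DENY
  req#14 t=33s (window 3): DENY
  req#15 t=33s (window 3): DENY

Allowed counts by window: 3 3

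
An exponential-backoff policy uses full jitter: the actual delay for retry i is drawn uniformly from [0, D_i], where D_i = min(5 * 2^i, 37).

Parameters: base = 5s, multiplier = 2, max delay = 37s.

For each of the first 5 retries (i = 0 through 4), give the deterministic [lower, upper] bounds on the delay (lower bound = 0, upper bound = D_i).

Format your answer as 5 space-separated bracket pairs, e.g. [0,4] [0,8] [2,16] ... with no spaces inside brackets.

Answer: [0,5] [0,10] [0,20] [0,37] [0,37]

Derivation:
Computing bounds per retry:
  i=0: D_i=min(5*2^0,37)=5, bounds=[0,5]
  i=1: D_i=min(5*2^1,37)=10, bounds=[0,10]
  i=2: D_i=min(5*2^2,37)=20, bounds=[0,20]
  i=3: D_i=min(5*2^3,37)=37, bounds=[0,37]
  i=4: D_i=min(5*2^4,37)=37, bounds=[0,37]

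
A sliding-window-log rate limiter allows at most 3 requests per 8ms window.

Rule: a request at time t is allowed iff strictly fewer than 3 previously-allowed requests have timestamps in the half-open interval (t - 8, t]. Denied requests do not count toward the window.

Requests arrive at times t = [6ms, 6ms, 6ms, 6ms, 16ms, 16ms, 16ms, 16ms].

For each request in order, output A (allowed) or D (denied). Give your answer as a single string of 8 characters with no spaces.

Answer: AAADAAAD

Derivation:
Tracking allowed requests in the window:
  req#1 t=6ms: ALLOW
  req#2 t=6ms: ALLOW
  req#3 t=6ms: ALLOW
  req#4 t=6ms: DENY
  req#5 t=16ms: ALLOW
  req#6 t=16ms: ALLOW
  req#7 t=16ms: ALLOW
  req#8 t=16ms: DENY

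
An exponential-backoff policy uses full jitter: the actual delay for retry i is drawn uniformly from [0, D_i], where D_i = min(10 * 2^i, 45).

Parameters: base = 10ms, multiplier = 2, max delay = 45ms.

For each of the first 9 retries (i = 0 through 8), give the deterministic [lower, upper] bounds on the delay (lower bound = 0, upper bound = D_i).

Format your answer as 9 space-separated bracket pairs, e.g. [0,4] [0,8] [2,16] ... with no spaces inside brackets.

Answer: [0,10] [0,20] [0,40] [0,45] [0,45] [0,45] [0,45] [0,45] [0,45]

Derivation:
Computing bounds per retry:
  i=0: D_i=min(10*2^0,45)=10, bounds=[0,10]
  i=1: D_i=min(10*2^1,45)=20, bounds=[0,20]
  i=2: D_i=min(10*2^2,45)=40, bounds=[0,40]
  i=3: D_i=min(10*2^3,45)=45, bounds=[0,45]
  i=4: D_i=min(10*2^4,45)=45, bounds=[0,45]
  i=5: D_i=min(10*2^5,45)=45, bounds=[0,45]
  i=6: D_i=min(10*2^6,45)=45, bounds=[0,45]
  i=7: D_i=min(10*2^7,45)=45, bounds=[0,45]
  i=8: D_i=min(10*2^8,45)=45, bounds=[0,45]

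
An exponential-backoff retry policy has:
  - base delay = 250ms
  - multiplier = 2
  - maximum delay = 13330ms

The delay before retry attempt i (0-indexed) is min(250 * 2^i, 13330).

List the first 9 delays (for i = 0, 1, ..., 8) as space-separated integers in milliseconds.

Answer: 250 500 1000 2000 4000 8000 13330 13330 13330

Derivation:
Computing each delay:
  i=0: min(250*2^0, 13330) = 250
  i=1: min(250*2^1, 13330) = 500
  i=2: min(250*2^2, 13330) = 1000
  i=3: min(250*2^3, 13330) = 2000
  i=4: min(250*2^4, 13330) = 4000
  i=5: min(250*2^5, 13330) = 8000
  i=6: min(250*2^6, 13330) = 13330
  i=7: min(250*2^7, 13330) = 13330
  i=8: min(250*2^8, 13330) = 13330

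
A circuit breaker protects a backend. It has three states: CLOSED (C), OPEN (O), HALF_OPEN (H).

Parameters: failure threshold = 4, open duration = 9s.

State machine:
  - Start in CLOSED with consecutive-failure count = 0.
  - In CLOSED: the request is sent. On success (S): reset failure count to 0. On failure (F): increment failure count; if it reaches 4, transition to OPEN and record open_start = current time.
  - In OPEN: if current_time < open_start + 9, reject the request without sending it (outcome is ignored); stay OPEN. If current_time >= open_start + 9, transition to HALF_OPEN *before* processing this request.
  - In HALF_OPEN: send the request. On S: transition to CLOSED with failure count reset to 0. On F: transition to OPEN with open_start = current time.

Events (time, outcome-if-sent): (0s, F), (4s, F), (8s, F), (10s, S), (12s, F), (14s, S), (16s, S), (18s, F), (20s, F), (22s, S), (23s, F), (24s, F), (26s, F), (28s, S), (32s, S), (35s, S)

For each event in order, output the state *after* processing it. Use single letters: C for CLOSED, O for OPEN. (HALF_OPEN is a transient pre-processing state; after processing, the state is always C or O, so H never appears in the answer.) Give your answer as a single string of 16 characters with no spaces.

Answer: CCCCCCCCCCCCCCCC

Derivation:
State after each event:
  event#1 t=0s outcome=F: state=CLOSED
  event#2 t=4s outcome=F: state=CLOSED
  event#3 t=8s outcome=F: state=CLOSED
  event#4 t=10s outcome=S: state=CLOSED
  event#5 t=12s outcome=F: state=CLOSED
  event#6 t=14s outcome=S: state=CLOSED
  event#7 t=16s outcome=S: state=CLOSED
  event#8 t=18s outcome=F: state=CLOSED
  event#9 t=20s outcome=F: state=CLOSED
  event#10 t=22s outcome=S: state=CLOSED
  event#11 t=23s outcome=F: state=CLOSED
  event#12 t=24s outcome=F: state=CLOSED
  event#13 t=26s outcome=F: state=CLOSED
  event#14 t=28s outcome=S: state=CLOSED
  event#15 t=32s outcome=S: state=CLOSED
  event#16 t=35s outcome=S: state=CLOSED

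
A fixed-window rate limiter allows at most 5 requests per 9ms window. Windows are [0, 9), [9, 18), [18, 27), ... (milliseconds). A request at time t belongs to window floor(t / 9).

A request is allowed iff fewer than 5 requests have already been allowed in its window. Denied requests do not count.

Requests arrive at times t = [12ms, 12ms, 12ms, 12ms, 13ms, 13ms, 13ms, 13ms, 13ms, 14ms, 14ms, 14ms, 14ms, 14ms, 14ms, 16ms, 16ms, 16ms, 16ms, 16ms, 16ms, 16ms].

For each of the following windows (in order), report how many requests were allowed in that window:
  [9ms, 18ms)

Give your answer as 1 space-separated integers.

Answer: 5

Derivation:
Processing requests:
  req#1 t=12ms (window 1): ALLOW
  req#2 t=12ms (window 1): ALLOW
  req#3 t=12ms (window 1): ALLOW
  req#4 t=12ms (window 1): ALLOW
  req#5 t=13ms (window 1): ALLOW
  req#6 t=13ms (window 1): DENY
  req#7 t=13ms (window 1): DENY
  req#8 t=13ms (window 1): DENY
  req#9 t=13ms (window 1): DENY
  req#10 t=14ms (window 1): DENY
  req#11 t=14ms (window 1): DENY
  req#12 t=14ms (window 1): DENY
  req#13 t=14ms (window 1): DENY
  req#14 t=14ms (window 1): DENY
  req#15 t=14ms (window 1): DENY
  req#16 t=16ms (window 1): DENY
  req#17 t=16ms (window 1): DENY
  req#18 t=16ms (window 1): DENY
  req#19 t=16ms (window 1): DENY
  req#20 t=16ms (window 1): DENY
  req#21 t=16ms (window 1): DENY
  req#22 t=16ms (window 1): DENY

Allowed counts by window: 5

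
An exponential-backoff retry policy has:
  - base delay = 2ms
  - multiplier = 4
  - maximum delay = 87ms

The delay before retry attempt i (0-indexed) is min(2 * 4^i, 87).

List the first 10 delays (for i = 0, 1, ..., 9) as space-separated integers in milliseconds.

Computing each delay:
  i=0: min(2*4^0, 87) = 2
  i=1: min(2*4^1, 87) = 8
  i=2: min(2*4^2, 87) = 32
  i=3: min(2*4^3, 87) = 87
  i=4: min(2*4^4, 87) = 87
  i=5: min(2*4^5, 87) = 87
  i=6: min(2*4^6, 87) = 87
  i=7: min(2*4^7, 87) = 87
  i=8: min(2*4^8, 87) = 87
  i=9: min(2*4^9, 87) = 87

Answer: 2 8 32 87 87 87 87 87 87 87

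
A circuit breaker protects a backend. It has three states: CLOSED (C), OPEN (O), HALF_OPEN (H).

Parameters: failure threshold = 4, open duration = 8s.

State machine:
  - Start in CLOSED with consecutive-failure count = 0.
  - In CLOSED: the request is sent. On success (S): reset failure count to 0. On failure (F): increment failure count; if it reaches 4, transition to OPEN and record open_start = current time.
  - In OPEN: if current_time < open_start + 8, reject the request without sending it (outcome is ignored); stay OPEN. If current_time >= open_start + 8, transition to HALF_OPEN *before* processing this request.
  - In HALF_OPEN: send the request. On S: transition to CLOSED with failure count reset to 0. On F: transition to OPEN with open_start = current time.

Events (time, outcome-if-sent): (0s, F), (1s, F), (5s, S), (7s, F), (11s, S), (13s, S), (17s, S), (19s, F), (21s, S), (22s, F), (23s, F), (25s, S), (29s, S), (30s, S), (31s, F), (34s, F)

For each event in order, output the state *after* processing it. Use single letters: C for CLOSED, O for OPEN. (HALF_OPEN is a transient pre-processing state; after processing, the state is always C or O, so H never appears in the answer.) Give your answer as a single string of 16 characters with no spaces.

State after each event:
  event#1 t=0s outcome=F: state=CLOSED
  event#2 t=1s outcome=F: state=CLOSED
  event#3 t=5s outcome=S: state=CLOSED
  event#4 t=7s outcome=F: state=CLOSED
  event#5 t=11s outcome=S: state=CLOSED
  event#6 t=13s outcome=S: state=CLOSED
  event#7 t=17s outcome=S: state=CLOSED
  event#8 t=19s outcome=F: state=CLOSED
  event#9 t=21s outcome=S: state=CLOSED
  event#10 t=22s outcome=F: state=CLOSED
  event#11 t=23s outcome=F: state=CLOSED
  event#12 t=25s outcome=S: state=CLOSED
  event#13 t=29s outcome=S: state=CLOSED
  event#14 t=30s outcome=S: state=CLOSED
  event#15 t=31s outcome=F: state=CLOSED
  event#16 t=34s outcome=F: state=CLOSED

Answer: CCCCCCCCCCCCCCCC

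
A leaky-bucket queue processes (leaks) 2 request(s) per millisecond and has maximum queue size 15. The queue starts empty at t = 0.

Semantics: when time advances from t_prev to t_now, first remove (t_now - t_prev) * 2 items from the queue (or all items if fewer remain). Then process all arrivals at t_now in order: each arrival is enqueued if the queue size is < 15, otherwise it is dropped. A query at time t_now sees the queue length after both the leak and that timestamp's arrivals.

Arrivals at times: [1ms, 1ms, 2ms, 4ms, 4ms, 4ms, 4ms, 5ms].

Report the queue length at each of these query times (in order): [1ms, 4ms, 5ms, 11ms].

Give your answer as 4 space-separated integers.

Answer: 2 4 3 0

Derivation:
Queue lengths at query times:
  query t=1ms: backlog = 2
  query t=4ms: backlog = 4
  query t=5ms: backlog = 3
  query t=11ms: backlog = 0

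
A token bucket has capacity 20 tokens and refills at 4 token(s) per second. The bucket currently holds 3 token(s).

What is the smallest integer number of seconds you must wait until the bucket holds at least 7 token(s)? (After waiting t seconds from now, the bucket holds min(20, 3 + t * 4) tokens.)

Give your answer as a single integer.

Need 3 + t * 4 >= 7, so t >= 4/4.
Smallest integer t = ceil(4/4) = 1.

Answer: 1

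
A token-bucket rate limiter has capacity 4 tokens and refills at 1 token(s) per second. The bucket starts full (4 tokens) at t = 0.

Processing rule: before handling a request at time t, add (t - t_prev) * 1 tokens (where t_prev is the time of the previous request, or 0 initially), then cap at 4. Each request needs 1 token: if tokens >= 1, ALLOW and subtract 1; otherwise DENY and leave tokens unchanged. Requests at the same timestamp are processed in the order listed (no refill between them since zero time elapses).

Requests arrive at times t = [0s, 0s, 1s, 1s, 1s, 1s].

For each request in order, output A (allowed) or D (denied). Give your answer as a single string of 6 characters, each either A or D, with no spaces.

Simulating step by step:
  req#1 t=0s: ALLOW
  req#2 t=0s: ALLOW
  req#3 t=1s: ALLOW
  req#4 t=1s: ALLOW
  req#5 t=1s: ALLOW
  req#6 t=1s: DENY

Answer: AAAAAD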